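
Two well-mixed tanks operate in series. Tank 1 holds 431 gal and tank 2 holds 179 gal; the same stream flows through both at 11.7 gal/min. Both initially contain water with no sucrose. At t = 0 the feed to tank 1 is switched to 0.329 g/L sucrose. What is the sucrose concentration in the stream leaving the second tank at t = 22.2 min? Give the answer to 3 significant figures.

Each tank obeys Vᵢ dCᵢ/dt = Q(Cᵢ₋₁ − Cᵢ), so τᵢ = Vᵢ/Q.
τ₁ = 431/11.7 = 36.838 min; τ₂ = 179/11.7 = 15.299 min.
Solving the cascade with C₁(0)=C₂(0)=0 gives C₂(t) = C_in[1 − (τ₁ e^(−t/τ₁) − τ₂ e^(−t/τ₂))/(τ₁ − τ₂)].
At t = 22.2: e^(−t/τ₁) = 0.54736, e^(−t/τ₂) = 0.23432.
C₂ = 0.329·[1 − (36.838·0.54736 − 15.299·0.23432)/(21.538)] = 0.329·0.23028 = 0.075762 g/L.

0.0758 g/L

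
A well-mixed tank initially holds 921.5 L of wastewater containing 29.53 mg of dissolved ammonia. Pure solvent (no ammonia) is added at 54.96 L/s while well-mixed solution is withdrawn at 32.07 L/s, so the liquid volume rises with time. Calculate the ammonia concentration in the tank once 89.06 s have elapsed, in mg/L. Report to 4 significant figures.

Total volume: dV/dt = Q_in − Q_out = 22.8900 L/s, so V(t) = 921.5 + 22.8900 t and V(89.06) = 2960.08 L.
No ammonia enters, so dm/dt = −Q_out · (m/V).
dm/m = −Q_out dt/(V₀ + 22.8900 t); integrating gives ln(m/m₀) = −(Q_out/(Q_in−Q_out)) ln(V/V₀).
m = m₀ (V₀/V)^(Q_out/(Q_in−Q_out)) = 29.53 × (921.5/2960.08)^(1.40105) = 5.75705 mg.
C = m/V = 5.75705/2960.08 = 0.00194489 mg/L.

0.001945 mg/L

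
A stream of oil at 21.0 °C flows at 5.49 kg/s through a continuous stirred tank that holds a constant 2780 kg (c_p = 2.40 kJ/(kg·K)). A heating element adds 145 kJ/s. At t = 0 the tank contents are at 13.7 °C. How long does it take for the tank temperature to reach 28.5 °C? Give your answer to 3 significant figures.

M c_p dT/dt = ṁ c_p (T_in − T) + Q̇.
τ = M/ṁ = 506.38 s; T_ss = T_in + Q̇/(ṁ c_p) = 32.005 °C.
T(t) = T_ss + (T₀ − T_ss) e^(−t/τ). Set T = 28.5:
e^(−t/τ) = (28.5 − 32.005)/(13.7 − 32.005) = 0.19147
t = −506.38 · ln(0.19147) = 837.05 s.

837 s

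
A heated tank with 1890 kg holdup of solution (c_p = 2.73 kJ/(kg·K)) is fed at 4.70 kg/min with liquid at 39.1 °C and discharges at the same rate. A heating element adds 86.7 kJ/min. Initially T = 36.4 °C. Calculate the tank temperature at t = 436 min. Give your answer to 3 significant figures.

42.7 °C

M c_p dT/dt = ṁ c_p (T_in − T) + Q̇.
Rearrange: dT/dt = (T_ss − T)/τ with τ = M/ṁ = 402.13 min and T_ss = T_in + Q̇/(ṁ c_p) = 45.857 °C.
Solution: T(t) = T_ss + (T₀ − T_ss) e^(−t/τ).
T(436) = 45.857 + (-9.4571)·e^(−436/402.13) = 45.857 + (-9.4571)·0.33816 = 42.659 °C.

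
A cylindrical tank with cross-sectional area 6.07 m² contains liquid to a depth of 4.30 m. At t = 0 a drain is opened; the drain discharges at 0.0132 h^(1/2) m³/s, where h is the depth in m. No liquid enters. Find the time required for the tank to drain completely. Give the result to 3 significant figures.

Accumulation of liquid (constant cross-section A): A dh/dt = −0.0132 √h.
∫ h^(−1/2) dh = −(0.0132/A) ∫ dt, giving 2√h = 2√h₀ − (0.0132/A) t.
Set h = 0: 2√h₀ = (0.0132/A) t_empty ⇒ t_empty = 2A√h₀/0.0132.
t_empty = 2·6.07·√4.30/0.0132 = 12.140·2.0736/0.0132 = 1907.1 s.

1910 s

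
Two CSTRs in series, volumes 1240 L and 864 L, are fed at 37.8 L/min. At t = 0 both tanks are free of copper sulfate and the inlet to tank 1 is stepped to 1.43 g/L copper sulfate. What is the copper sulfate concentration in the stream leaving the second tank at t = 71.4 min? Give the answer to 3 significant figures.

Each tank obeys Vᵢ dCᵢ/dt = Q(Cᵢ₋₁ − Cᵢ), so τᵢ = Vᵢ/Q.
τ₁ = 1240/37.8 = 32.804 min; τ₂ = 864/37.8 = 22.857 min.
Tank 1: C₁ = C_in(1 − e^(−t/τ₁)). Tank 2 (τ₁ ≠ τ₂): C₂ = C_in[1 − (τ₁ e^(−t/τ₁) − τ₂ e^(−t/τ₂))/(τ₁ − τ₂)].
At t = 71.4: e^(−t/τ₁) = 0.11343, e^(−t/τ₂) = 0.043992.
C₂ = 1.43·[1 − (32.804·0.11343 − 22.857·0.043992)/(9.9471)] = 1.43·0.72700 = 1.0396 g/L.

1.04 g/L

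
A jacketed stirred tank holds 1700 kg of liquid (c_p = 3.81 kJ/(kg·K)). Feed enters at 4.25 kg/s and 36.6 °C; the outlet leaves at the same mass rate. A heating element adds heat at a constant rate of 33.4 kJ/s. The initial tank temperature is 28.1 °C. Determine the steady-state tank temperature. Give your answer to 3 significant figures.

38.7 °C

Heat balance on the well-mixed liquid: M c_p dT/dt = ṁ c_p (T_in − T) + 33.4.
At steady state dT/dt = 0 ⇒ T_ss = T_in + Q̇/(ṁ c_p) = 36.6 + 33.4/(4.25·3.81) = 38.663 °C.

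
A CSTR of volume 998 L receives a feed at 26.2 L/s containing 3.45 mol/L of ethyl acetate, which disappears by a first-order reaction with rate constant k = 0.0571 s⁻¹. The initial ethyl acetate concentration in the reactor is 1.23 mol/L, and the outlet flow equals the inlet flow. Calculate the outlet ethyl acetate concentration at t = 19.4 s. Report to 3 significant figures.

Accumulation = in − out − consumed: V dC/dt = Q C_in − Q C − k V C.
This is linear with rate a = Q/V + k = 0.083353 s⁻¹.
C_ss = Q C_in/(Q + kV) = 1.0866 mol/L; C(t) = C_ss + (C₀ − C_ss) e^(−a t).
C(19.4) = 1.0866 + (0.14340)·e^(−0.083353·19.4) = 1.0866 + (0.14340)·0.19849 = 1.1151 mol/L.

1.12 mol/L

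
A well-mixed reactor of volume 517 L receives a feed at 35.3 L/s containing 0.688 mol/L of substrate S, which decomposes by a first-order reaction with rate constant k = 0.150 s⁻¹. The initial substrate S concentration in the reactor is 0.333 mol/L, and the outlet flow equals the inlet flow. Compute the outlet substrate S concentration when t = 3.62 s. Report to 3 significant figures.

V dC/dt = Q(C_in − C) − k V C.
dC/dt = (Q/V) C_in − (Q/V + k) C; effective rate a = Q/V + k = 0.068279 + 0.150 = 0.21828 s⁻¹.
C_ss = Q C_in/(Q + kV) = 0.21521 mol/L; C(t) = C_ss + (C₀ − C_ss) e^(−a t).
C(3.62) = 0.21521 + (0.11779)·e^(−0.21828·3.62) = 0.21521 + (0.11779)·0.45377 = 0.26866 mol/L.

0.269 mol/L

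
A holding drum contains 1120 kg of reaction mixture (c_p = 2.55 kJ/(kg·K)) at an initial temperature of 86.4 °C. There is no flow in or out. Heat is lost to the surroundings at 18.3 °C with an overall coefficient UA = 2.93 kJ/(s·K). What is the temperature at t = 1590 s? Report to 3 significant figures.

31.6 °C

M c_p dT/dt = −UA(T − T_amb).
dT/dt = (T_ss − T)/τ with T_ss = T_amb = 18.300 °C, τ = M c_p/UA = 1120·2.55/2.93 = 974.74 s.
This is linear first-order; T(t) = T_ss + (T₀ − T_ss) e^(−t/τ).
T(1590) = 18.300 + (68.100)·0.19570 = 31.627 °C.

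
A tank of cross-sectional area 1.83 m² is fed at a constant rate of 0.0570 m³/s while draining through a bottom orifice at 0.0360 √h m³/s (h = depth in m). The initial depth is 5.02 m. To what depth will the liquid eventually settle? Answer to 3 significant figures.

2.51 m

Level balance: A dh/dt = 0.0570 − 0.0360 √h. Setting dh/dt = 0:
Q_in = 0.0360 √h_ss ⇒ √h_ss = 0.0570/0.0360 = 1.5833.
h_ss = 1.5833² = 2.5069 m. (Since h₀ = 5.02 m > h_ss, the level will fall toward this value.)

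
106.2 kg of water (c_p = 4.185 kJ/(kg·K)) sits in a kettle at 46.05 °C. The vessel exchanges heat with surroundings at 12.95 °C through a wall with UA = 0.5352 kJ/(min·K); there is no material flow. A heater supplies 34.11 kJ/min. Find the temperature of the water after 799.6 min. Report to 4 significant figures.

64.99 °C

Unsteady energy balance on the tank contents: M c_p dT/dt = −UA(T − T_amb) + Q̇.
dT/dt = (T_ss − T)/τ with T_ss = T_amb + Q̇/UA = 12.95 + 34.11/0.5352 = 76.6832 °C, τ = M c_p/UA = 106.2·4.185/0.5352 = 830.432 min.
T approaches T_ss exponentially: T(t) = T_ss + (T₀ − T_ss) e^(−t/τ).
T(799.6) = 76.6832 + (-30.6332)·0.381794 = 64.9876 °C.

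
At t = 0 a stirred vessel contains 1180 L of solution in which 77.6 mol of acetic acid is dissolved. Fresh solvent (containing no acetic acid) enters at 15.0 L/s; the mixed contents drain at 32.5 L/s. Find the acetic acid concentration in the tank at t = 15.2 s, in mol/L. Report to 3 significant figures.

0.0528 mol/L

Let m(t) be the amount of acetic acid. Volume: V(t) = V₀ + (Q_in − Q_out) t = 1180 − 17.500 t; V(15.2) = 914.00 L.
Solute balance: dm/dt = 0 − Q_out C = −Q_out m/V(t).
dm/m = −Q_out dt/(V₀ − 17.500 t); integrating gives ln(m/m₀) = −(Q_out/(Q_in−Q_out)) ln(V/V₀).
m = m₀ (V₀/V)^(Q_out/(Q_in−Q_out)) = 77.6 × (1180/914.00)^(-1.8571) = 48.288 mol.
C = m/V = 48.288/914.00 = 0.052831 mol/L.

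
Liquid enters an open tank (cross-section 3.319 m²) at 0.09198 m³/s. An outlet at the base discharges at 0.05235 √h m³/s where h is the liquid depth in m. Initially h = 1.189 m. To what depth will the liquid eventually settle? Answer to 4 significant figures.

Level balance: A dh/dt = 0.09198 − 0.05235 √h. Setting dh/dt = 0:
Q_in = 0.05235 √h_ss ⇒ √h_ss = 0.09198/0.05235 = 1.75702.
h_ss = 1.75702² = 3.08712 m. (Since h₀ = 1.189 m < h_ss, the level will rise toward this value.)

3.087 m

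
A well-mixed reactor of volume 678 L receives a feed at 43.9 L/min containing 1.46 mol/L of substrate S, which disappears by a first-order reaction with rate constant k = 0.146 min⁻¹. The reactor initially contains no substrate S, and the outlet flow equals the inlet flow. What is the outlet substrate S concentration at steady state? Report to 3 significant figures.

Species balance: V dC/dt = Q C_in − Q C − k V C.
Steady state (dC/dt = 0): C_ss = Q C_in/(Q + kV) = C_in/(1 + kV/Q).
C_ss = 43.9·1.46/(43.9 + 0.146·678) = 64.094/142.89 = 0.44856 mol/L.

0.449 mol/L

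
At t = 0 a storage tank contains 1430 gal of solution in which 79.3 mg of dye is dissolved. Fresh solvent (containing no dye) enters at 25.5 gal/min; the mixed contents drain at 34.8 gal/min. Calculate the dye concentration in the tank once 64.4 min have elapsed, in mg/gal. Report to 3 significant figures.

Total volume: dV/dt = Q_in − Q_out = -9.3000 gal/min, so V(t) = 1430 − 9.3000 t and V(64.4) = 831.08 gal.
Species balance (pure solvent in): dm/dt = −Q_out · m/V(t).
Separate: dm/m = −Q_out dt/V(t) ⇒ ln(m/m₀) = −(Q_out/(Q_in−Q_out)) ln(V/V₀).
m = m₀ (V₀/V)^(Q_out/(Q_in−Q_out)) = 79.3 × (1430/831.08)^(-3.7419) = 10.407 mg.
C = m/V = 10.407/831.08 = 0.012522 mg/gal.

0.0125 mg/gal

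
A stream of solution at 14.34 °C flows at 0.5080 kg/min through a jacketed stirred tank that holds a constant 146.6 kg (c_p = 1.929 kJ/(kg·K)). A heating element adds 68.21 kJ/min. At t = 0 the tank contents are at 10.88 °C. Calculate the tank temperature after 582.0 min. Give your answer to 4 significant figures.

Heat balance on the well-mixed liquid: M c_p dT/dt = ṁ c_p (T_in − T) + 68.21.
Rearrange: dT/dt = (T_ss − T)/τ with τ = M/ṁ = 288.583 min and T_ss = T_in + Q̇/(ṁ c_p) = 83.9469 °C.
Integrating: T(t) = T_ss + (T₀ − T_ss) e^(−t/τ).
T(582.0) = 83.9469 + (-73.0669)·e^(−582.0/288.583) = 83.9469 + (-73.0669)·0.133087 = 74.2226 °C.

74.22 °C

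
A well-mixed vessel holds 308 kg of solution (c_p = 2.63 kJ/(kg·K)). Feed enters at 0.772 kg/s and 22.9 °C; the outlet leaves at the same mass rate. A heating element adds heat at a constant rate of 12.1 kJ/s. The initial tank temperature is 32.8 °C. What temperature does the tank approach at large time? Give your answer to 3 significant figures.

Unsteady energy balance on the tank contents: M c_p dT/dt = ṁ c_p (T_in − T) + 12.1.
At steady state dT/dt = 0 ⇒ T_ss = T_in + Q̇/(ṁ c_p) = 22.9 + 12.1/(0.772·2.63) = 28.860 °C.

28.9 °C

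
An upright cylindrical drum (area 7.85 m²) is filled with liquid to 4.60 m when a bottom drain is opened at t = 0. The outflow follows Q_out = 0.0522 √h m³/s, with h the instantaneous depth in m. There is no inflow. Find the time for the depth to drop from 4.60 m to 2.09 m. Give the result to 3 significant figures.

A dh/dt = −Q_out = −0.0522 √h.
∫ h^(−1/2) dh = −(0.0522/A) ∫ dt, giving 2√h = 2√h₀ − (0.0522/A) t.
t = 2A(√h₀ − √h)/0.0522 = 2·7.85·(√4.60 − √2.09)/0.0522
  = 15.700 × (2.1448 − 1.4457) / 0.0522 = 210.26 s.

210 s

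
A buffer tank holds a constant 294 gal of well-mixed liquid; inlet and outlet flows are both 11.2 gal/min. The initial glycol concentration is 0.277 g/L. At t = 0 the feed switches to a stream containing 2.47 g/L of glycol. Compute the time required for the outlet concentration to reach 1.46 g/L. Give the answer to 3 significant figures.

Species balance: V dC/dt = Q(C_in − C) ⇒ τ = V/Q = 26.250 min.
C(t) = C_in + (C₀ − C_in) e^(−t/τ). Set C = 1.46 and solve for t:
e^(−t/τ) = (C − C_in)/(C₀ − C_in) = (1.46 − 2.47)/(0.277 − 2.47) = 0.46056
t = −τ ln(…) = 26.250 × 0.77532 = 20.352 min.

20.4 min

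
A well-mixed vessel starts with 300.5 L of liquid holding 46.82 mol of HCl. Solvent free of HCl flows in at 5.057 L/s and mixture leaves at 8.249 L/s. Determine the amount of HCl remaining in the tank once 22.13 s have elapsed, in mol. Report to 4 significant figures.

23.42 mol

Let m(t) be the amount of HCl. Volume: V(t) = V₀ + (Q_in − Q_out) t = 300.5 − 3.19200 t; V(22.13) = 229.861 L.
No HCl enters, so dm/dt = −Q_out · (m/V).
Separate: dm/m = −Q_out dt/V(t) ⇒ ln(m/m₀) = −(Q_out/(Q_in−Q_out)) ln(V/V₀).
m = m₀ (V₀/V)^(Q_out/(Q_in−Q_out)) = 46.82 × (300.5/229.861)^(-2.58427) = 23.4248 mol.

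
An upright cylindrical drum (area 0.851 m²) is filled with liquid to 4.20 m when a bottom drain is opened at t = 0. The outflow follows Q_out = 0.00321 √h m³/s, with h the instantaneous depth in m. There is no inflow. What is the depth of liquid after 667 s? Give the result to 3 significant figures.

With no inflow, A dh/dt = −0.00321 √h.
Separate and integrate: 2(√h − √h₀) = −(0.00321/A) t.
√h = √4.20 − 0.00321·667/(2·0.851) = 2.0494 − 1.2580 = 0.79142.
h = 0.79142² = 0.62634 m.

0.626 m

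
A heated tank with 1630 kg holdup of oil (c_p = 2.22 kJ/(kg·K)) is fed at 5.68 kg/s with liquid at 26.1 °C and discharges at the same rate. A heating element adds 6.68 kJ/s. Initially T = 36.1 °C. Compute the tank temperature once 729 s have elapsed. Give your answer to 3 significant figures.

Energy balance: M c_p dT/dt = ṁ c_p (T_in − T) + 6.68.
Rearrange: dT/dt = (T_ss − T)/τ with τ = M/ṁ = 286.97 s and T_ss = T_in + Q̇/(ṁ c_p) = 26.630 °C.
Integrating: T(t) = T_ss + (T₀ − T_ss) e^(−t/τ).
T(729) = 26.630 + (9.4702)·e^(−729/286.97) = 26.630 + (9.4702)·0.078841 = 27.376 °C.

27.4 °C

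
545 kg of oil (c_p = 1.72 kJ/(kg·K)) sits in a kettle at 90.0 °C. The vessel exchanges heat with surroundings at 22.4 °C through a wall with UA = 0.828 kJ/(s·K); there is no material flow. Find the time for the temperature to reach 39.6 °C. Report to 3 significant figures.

1550 s

M c_p dT/dt = −UA(T − T_amb).
τ = M c_p/UA = 1132.1 s; T_ss = T_amb = 22.400 °C.
T(t) = T_ss + (T₀ − T_ss)e^(−t/τ); set T = 39.6:
t = −τ ln[(T − T_ss)/(T₀ − T_ss)] = −1132.1 · ln(0.25444) = 1549.5 s.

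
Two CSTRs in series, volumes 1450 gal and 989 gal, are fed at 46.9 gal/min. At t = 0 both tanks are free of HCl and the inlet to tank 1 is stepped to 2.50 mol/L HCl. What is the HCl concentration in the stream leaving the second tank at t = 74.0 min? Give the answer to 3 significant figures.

Time constants: τᵢ = Vᵢ/Q for each well-mixed tank.
τ₁ = 1450/46.9 = 30.917 min; τ₂ = 989/46.9 = 21.087 min.
Tank 1: C₁ = C_in(1 − e^(−t/τ₁)). Tank 2 (τ₁ ≠ τ₂): C₂ = C_in[1 − (τ₁ e^(−t/τ₁) − τ₂ e^(−t/τ₂))/(τ₁ − τ₂)].
At t = 74.0: e^(−t/τ₁) = 0.091308, e^(−t/τ₂) = 0.029921.
C₂ = 2.50·[1 − (30.917·0.091308 − 21.087·0.029921)/(9.8294)] = 2.50·0.77700 = 1.9425 mol/L.

1.94 mol/L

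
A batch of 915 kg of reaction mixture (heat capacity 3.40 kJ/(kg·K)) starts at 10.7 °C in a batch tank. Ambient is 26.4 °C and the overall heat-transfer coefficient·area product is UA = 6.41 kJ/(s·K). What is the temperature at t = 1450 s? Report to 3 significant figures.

25.6 °C

M c_p dT/dt = −UA(T − T_amb).
dT/dt = (T_ss − T)/τ with T_ss = T_amb = 26.400 °C, τ = M c_p/UA = 915·3.40/6.41 = 485.34 s.
T approaches T_ss exponentially: T(t) = T_ss + (T₀ − T_ss) e^(−t/τ).
T(1450) = 26.400 + (-15.700)·0.050407 = 25.609 °C.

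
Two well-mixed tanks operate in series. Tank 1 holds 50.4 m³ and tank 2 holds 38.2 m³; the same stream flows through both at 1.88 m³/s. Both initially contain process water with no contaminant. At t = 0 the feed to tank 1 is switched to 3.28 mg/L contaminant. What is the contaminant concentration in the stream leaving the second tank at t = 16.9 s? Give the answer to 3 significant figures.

Time constants: τᵢ = Vᵢ/Q for each well-mixed tank.
τ₁ = 50.4/1.88 = 26.809 s; τ₂ = 38.2/1.88 = 20.319 s.
Solving the cascade with C₁(0)=C₂(0)=0 gives C₂(t) = C_in[1 − (τ₁ e^(−t/τ₁) − τ₂ e^(−t/τ₂))/(τ₁ − τ₂)].
At t = 16.9: e^(−t/τ₁) = 0.53238, e^(−t/τ₂) = 0.43530.
C₂ = 3.28·[1 − (26.809·0.53238 − 20.319·0.43530)/(6.4894)] = 3.28·0.16364 = 0.53672 mg/L.

0.537 mg/L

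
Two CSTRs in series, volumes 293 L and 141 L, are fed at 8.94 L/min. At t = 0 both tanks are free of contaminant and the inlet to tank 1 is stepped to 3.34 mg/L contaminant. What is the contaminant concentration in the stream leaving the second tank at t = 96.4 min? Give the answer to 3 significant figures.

Each tank obeys Vᵢ dCᵢ/dt = Q(Cᵢ₋₁ − Cᵢ), so τᵢ = Vᵢ/Q.
τ₁ = 293/8.94 = 32.774 min; τ₂ = 141/8.94 = 15.772 min.
Tank 1: C₁ = C_in(1 − e^(−t/τ₁)). Tank 2 (τ₁ ≠ τ₂): C₂ = C_in[1 − (τ₁ e^(−t/τ₁) − τ₂ e^(−t/τ₂))/(τ₁ − τ₂)].
At t = 96.4: e^(−t/τ₁) = 0.052794, e^(−t/τ₂) = 0.0022157.
C₂ = 3.34·[1 − (32.774·0.052794 − 15.772·0.0022157)/(17.002)] = 3.34·0.90029 = 3.0070 mg/L.

3.01 mg/L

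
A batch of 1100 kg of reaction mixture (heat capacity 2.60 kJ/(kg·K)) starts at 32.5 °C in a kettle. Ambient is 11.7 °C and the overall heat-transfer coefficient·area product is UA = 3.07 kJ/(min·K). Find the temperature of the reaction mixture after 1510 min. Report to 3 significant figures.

Lumped-capacitance energy balance: M c_p dT/dt = UA(T_amb − T).
dT/dt = (T_ss − T)/τ with T_ss = T_amb = 11.700 °C, τ = M c_p/UA = 1100·2.60/3.07 = 931.60 min.
Solution: T(t) = T_ss + (T₀ − T_ss) e^(−t/τ).
T(1510) = 11.700 + (20.800)·0.19773 = 15.813 °C.

15.8 °C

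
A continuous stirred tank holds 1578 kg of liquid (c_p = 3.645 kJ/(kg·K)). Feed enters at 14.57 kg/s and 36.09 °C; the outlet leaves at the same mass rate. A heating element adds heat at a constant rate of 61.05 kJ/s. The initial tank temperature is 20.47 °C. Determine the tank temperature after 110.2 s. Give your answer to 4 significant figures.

M c_p dT/dt = ṁ c_p (T_in − T) + Q̇.
Rearrange: dT/dt = (T_ss − T)/τ with τ = M/ṁ = 108.305 s and T_ss = T_in + Q̇/(ṁ c_p) = 37.2396 °C.
Integrating: T(t) = T_ss + (T₀ − T_ss) e^(−t/τ).
T(110.2) = 37.2396 + (-16.7696)·e^(−110.2/108.305) = 37.2396 + (-16.7696)·0.361498 = 31.1774 °C.

31.18 °C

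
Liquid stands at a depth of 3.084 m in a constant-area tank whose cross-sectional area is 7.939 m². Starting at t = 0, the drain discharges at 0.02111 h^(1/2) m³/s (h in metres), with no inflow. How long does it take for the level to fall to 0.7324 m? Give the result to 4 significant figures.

A dh/dt = −Q_out = −0.02111 √h.
Separate and integrate: 2(√h − √h₀) = −(0.02111/A) t.
t = 2A(√h₀ − √h)/0.02111 = 2·7.939·(√3.084 − √0.7324)/0.02111
  = 15.8780 × (1.75613 − 0.855804) / 0.02111 = 677.187 s.

677.2 s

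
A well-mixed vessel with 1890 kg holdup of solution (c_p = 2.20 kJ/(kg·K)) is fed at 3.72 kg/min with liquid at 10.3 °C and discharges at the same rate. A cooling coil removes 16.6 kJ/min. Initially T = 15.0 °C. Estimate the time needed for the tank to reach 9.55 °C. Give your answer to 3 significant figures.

M c_p dT/dt = ṁ c_p (T_in − T) − Q̇.
τ = M/ṁ = 508.06 min; T_ss = T_in − Q̇/(ṁ c_p) = 8.2717 °C.
T(t) = T_ss + (T₀ − T_ss) e^(−t/τ). Set T = 9.55:
e^(−t/τ) = (9.55 − 8.2717)/(15.0 − 8.2717) = 0.18999
t = −508.06 · ln(0.18999) = 843.77 min.

844 min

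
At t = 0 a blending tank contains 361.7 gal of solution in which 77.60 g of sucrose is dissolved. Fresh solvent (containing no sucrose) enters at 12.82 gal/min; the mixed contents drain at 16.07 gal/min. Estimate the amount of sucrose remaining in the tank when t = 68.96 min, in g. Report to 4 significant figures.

0.6518 g

Let m(t) be the amount of sucrose. Volume: V(t) = V₀ + (Q_in − Q_out) t = 361.7 − 3.25000 t; V(68.96) = 137.580 gal.
Species balance (pure solvent in): dm/dt = −Q_out · m/V(t).
Separate: dm/m = −Q_out dt/V(t) ⇒ ln(m/m₀) = −(Q_out/(Q_in−Q_out)) ln(V/V₀).
m = m₀ (V₀/V)^(Q_out/(Q_in−Q_out)) = 77.60 × (361.7/137.580)^(-4.94462) = 0.651847 g.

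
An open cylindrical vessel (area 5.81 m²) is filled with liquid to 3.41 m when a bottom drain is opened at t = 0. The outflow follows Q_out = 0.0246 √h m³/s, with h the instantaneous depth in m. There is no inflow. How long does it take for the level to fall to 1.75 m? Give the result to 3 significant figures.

247 s

With no inflow, A dh/dt = −0.0246 √h.
Separate and integrate: 2(√h − √h₀) = −(0.0246/A) t.
t = 2A(√h₀ − √h)/0.0246 = 2·5.81·(√3.41 − √1.75)/0.0246
  = 11.620 × (1.8466 − 1.3229) / 0.0246 = 247.39 s.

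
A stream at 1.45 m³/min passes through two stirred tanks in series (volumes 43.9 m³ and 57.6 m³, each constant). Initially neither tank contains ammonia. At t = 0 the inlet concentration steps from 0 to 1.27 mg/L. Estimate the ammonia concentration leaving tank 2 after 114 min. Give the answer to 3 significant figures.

1.06 mg/L

Time constants: τᵢ = Vᵢ/Q for each well-mixed tank.
τ₁ = 43.9/1.45 = 30.276 min; τ₂ = 57.6/1.45 = 39.724 min.
Solving the cascade with C₁(0)=C₂(0)=0 gives C₂(t) = C_in[1 − (τ₁ e^(−t/τ₁) − τ₂ e^(−t/τ₂))/(τ₁ − τ₂)].
At t = 114: e^(−t/τ₁) = 0.023159, e^(−t/τ₂) = 0.056711.
C₂ = 1.27·[1 − (30.276·0.023159 − 39.724·0.056711)/(-9.4483)] = 1.27·0.83578 = 1.0614 mg/L.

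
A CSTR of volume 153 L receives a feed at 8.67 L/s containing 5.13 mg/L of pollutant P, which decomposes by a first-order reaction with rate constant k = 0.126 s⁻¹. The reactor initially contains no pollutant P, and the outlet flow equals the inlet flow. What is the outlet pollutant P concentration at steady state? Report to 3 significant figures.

V dC/dt = Q(C_in − C) − k V C.
At steady state: 0 = Q C_in − (Q + kV) C_ss, so C_ss = Q C_in/(Q + kV).
C_ss = 8.67·5.13/(8.67 + 0.126·153) = 44.477/27.948 = 1.5914 mg/L.

1.59 mg/L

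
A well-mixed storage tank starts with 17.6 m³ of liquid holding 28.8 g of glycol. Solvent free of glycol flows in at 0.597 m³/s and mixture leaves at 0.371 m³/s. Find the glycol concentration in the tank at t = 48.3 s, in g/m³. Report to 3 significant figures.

0.457 g/m³

Let m(t) be the amount of glycol. Volume: V(t) = V₀ + (Q_in − Q_out) t = 17.6 + 0.22600 t; V(48.3) = 28.516 m³.
No glycol enters, so dm/dt = −Q_out · (m/V).
dm/m = −Q_out dt/(V₀ + 0.22600 t); integrating gives ln(m/m₀) = −(Q_out/(Q_in−Q_out)) ln(V/V₀).
m = m₀ (V₀/V)^(Q_out/(Q_in−Q_out)) = 28.8 × (17.6/28.516)^(1.6416) = 13.042 g.
C = m/V = 13.042/28.516 = 0.45738 g/m³.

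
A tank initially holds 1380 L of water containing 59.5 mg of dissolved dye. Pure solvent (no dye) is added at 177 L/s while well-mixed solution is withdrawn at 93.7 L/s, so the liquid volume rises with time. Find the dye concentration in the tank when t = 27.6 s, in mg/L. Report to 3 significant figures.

Let m(t) be the amount of dye. Volume: V(t) = V₀ + (Q_in − Q_out) t = 1380 + 83.300 t; V(27.6) = 3679.1 L.
Species balance (pure solvent in): dm/dt = −Q_out · m/V(t).
dm/m = −Q_out dt/(V₀ + 83.300 t); integrating gives ln(m/m₀) = −(Q_out/(Q_in−Q_out)) ln(V/V₀).
m = m₀ (V₀/V)^(Q_out/(Q_in−Q_out)) = 59.5 × (1380/3679.1)^(1.1248) = 19.746 mg.
C = m/V = 19.746/3679.1 = 0.0053672 mg/L.

0.00537 mg/L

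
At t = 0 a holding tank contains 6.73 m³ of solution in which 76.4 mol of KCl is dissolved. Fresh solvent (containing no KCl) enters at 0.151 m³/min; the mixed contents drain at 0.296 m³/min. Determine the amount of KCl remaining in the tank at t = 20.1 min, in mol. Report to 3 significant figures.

24.0 mol

Total volume: dV/dt = Q_in − Q_out = -0.14500 m³/min, so V(t) = 6.73 − 0.14500 t and V(20.1) = 3.8155 m³.
Species balance (pure solvent in): dm/dt = −Q_out · m/V(t).
Separate: dm/m = −Q_out dt/V(t) ⇒ ln(m/m₀) = −(Q_out/(Q_in−Q_out)) ln(V/V₀).
m = m₀ (V₀/V)^(Q_out/(Q_in−Q_out)) = 76.4 × (6.73/3.8155)^(-2.0414) = 23.987 mol.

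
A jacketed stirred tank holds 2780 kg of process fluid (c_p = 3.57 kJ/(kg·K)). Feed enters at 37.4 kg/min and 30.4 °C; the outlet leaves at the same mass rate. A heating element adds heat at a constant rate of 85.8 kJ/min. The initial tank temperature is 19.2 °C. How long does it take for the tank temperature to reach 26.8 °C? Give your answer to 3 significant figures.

76.3 min

Unsteady energy balance on the tank contents: M c_p dT/dt = ṁ c_p (T_in − T) + 85.8.
τ = M/ṁ = 74.332 min; T_ss = T_in + Q̇/(ṁ c_p) = 31.043 °C.
T(t) = T_ss + (T₀ − T_ss) e^(−t/τ). Set T = 26.8:
e^(−t/τ) = (26.8 − 31.043)/(19.2 − 31.043) = 0.35825
t = −74.332 · ln(0.35825) = 76.303 min.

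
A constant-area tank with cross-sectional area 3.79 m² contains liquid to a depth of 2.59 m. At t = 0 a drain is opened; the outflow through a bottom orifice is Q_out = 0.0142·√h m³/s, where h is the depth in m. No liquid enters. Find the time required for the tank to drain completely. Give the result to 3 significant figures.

With no inflow, A dh/dt = −0.0142 √h.
∫ h^(−1/2) dh = −(0.0142/A) ∫ dt, giving 2√h = 2√h₀ − (0.0142/A) t.
Tank is empty when √h = 0: t_empty = 2A√h₀/0.0142.
t_empty = 2·3.79·√2.59/0.0142 = 7.5800·1.6093/0.0142 = 859.07 s.

859 s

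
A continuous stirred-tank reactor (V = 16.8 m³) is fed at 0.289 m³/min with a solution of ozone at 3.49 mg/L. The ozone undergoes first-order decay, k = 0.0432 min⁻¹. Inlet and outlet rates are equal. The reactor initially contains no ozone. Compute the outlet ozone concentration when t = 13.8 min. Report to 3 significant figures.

0.562 mg/L

Species balance: V dC/dt = Q C_in − Q C − k V C.
This is linear with rate a = Q/V + k = 0.060402 min⁻¹.
C_ss = Q C_in/(Q + kV) = 0.99394 mg/L; C(t) = C_ss + (C₀ − C_ss) e^(−a t).
C(13.8) = 0.99394 + (-0.99394)·e^(−0.060402·13.8) = 0.99394 + (-0.99394)·0.43450 = 0.56207 mg/L.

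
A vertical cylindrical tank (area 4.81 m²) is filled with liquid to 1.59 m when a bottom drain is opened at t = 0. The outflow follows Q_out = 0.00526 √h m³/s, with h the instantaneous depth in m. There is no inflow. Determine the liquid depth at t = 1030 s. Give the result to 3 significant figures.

Mass balance (ρ constant): A dh/dt = −0.00526 √h.
This is separable: 2 d(√h)/dt = −0.00526/A, so √h = √h₀ − (0.00526/(2A)) t.
√h = √1.59 − 0.00526·1030/(2·4.81) = 1.2610 − 0.56318 = 0.69777.
h = 0.69777² = 0.48688 m.

0.487 m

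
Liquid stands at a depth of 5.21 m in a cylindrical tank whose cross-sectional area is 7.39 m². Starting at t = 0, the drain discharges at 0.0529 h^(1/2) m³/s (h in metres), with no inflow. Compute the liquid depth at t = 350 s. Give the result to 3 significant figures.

Mass balance (ρ constant): A dh/dt = −0.0529 √h.
This is separable: 2 d(√h)/dt = −0.0529/A, so √h = √h₀ − (0.0529/(2A)) t.
√h = √5.21 − 0.0529·350/(2·7.39) = 2.2825 − 1.2527 = 1.0298.
h = 1.0298² = 1.0606 m.

1.06 m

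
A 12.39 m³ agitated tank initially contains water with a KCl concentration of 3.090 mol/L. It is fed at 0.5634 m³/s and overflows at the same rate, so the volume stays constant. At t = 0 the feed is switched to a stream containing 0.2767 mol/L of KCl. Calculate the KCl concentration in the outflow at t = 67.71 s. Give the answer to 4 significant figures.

Unsteady species balance (constant V, well mixed): V dC/dt = Q(C_in − C).
Time constant τ = V/Q = 12.39/0.5634 = 21.9915 s.
This is linear first-order; C(t) = C_in + (C₀ − C_in) e^(−t/τ).
C(67.71) = 0.2767 + (3.090 − 0.2767)·e^(−67.71/21.9915) = 0.2767 + (2.81330)·0.0460089 = 0.406137 mol/L.

0.4061 mol/L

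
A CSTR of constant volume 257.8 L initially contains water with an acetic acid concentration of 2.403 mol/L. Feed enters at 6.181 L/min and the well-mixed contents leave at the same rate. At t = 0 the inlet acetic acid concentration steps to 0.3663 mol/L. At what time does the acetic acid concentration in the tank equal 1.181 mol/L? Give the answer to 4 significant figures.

38.22 min

Species balance: V dC/dt = Q(C_in − C) ⇒ τ = V/Q = 41.7085 min.
C(t) = C_in + (C₀ − C_in) e^(−t/τ). Set C = 1.181 and solve for t:
e^(−t/τ) = (C − C_in)/(C₀ − C_in) = (1.181 − 0.3663)/(2.403 − 0.3663) = 0.400010
t = −τ ln(…) = 41.7085 × 0.916266 = 38.2161 min.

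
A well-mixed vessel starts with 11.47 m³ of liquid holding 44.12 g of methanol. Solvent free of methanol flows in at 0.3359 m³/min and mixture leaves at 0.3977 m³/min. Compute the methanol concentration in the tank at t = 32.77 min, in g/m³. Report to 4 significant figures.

1.338 g/m³

Let m(t) be the amount of methanol. Volume: V(t) = V₀ + (Q_in − Q_out) t = 11.47 − 0.0618000 t; V(32.77) = 9.44481 m³.
Solute balance: dm/dt = 0 − Q_out C = −Q_out m/V(t).
dm/m = −Q_out dt/(V₀ − 0.0618000 t); integrating gives ln(m/m₀) = −(Q_out/(Q_in−Q_out)) ln(V/V₀).
m = m₀ (V₀/V)^(Q_out/(Q_in−Q_out)) = 44.12 × (11.47/9.44481)^(-6.43528) = 12.6384 g.
C = m/V = 12.6384/9.44481 = 1.33813 g/m³.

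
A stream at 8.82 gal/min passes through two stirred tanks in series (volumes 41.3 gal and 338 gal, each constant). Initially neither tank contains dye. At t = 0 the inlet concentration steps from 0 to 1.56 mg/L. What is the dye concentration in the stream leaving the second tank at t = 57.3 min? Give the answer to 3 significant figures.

Each tank obeys Vᵢ dCᵢ/dt = Q(Cᵢ₋₁ − Cᵢ), so τᵢ = Vᵢ/Q.
τ₁ = 41.3/8.82 = 4.6825 min; τ₂ = 338/8.82 = 38.322 min.
Solving the cascade with C₁(0)=C₂(0)=0 gives C₂(t) = C_in[1 − (τ₁ e^(−t/τ₁) − τ₂ e^(−t/τ₂))/(τ₁ − τ₂)].
At t = 57.3: e^(−t/τ₁) = 4.8480e-06, e^(−t/τ₂) = 0.22420.
C₂ = 1.56·[1 − (4.6825·4.8480e-06 − 38.322·0.22420)/(-33.639)] = 1.56·0.74459 = 1.1616 mg/L.

1.16 mg/L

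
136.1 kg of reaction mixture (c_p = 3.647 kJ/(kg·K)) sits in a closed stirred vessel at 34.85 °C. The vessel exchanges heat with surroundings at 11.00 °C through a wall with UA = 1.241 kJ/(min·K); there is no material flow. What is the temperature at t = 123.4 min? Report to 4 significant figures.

Lumped-capacitance energy balance: M c_p dT/dt = UA(T_amb − T).
dT/dt = (T_ss − T)/τ with T_ss = T_amb = 11.0000 °C, τ = M c_p/UA = 136.1·3.647/1.241 = 399.965 min.
T approaches T_ss exponentially: T(t) = T_ss + (T₀ − T_ss) e^(−t/τ).
T(123.4) = 11.0000 + (23.8500)·0.734528 = 28.5185 °C.

28.52 °C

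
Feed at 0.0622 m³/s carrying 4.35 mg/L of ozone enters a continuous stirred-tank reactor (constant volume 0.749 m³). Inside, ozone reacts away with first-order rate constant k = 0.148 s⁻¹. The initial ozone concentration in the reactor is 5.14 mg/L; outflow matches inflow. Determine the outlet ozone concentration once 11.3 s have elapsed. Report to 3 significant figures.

V dC/dt = Q(C_in − C) − k V C.
This is linear with rate a = Q/V + k = 0.23104 s⁻¹.
C_ss = Q C_in/(Q + kV) = 1.5635 mg/L; C(t) = C_ss + (C₀ − C_ss) e^(−a t).
C(11.3) = 1.5635 + (3.5765)·e^(−0.23104·11.3) = 1.5635 + (3.5765)·0.073476 = 1.8263 mg/L.

1.83 mg/L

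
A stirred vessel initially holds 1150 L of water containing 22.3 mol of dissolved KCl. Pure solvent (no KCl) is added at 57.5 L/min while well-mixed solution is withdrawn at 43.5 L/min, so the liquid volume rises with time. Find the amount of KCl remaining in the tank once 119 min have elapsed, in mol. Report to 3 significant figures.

Let m(t) be the amount of KCl. Volume: V(t) = V₀ + (Q_in − Q_out) t = 1150 + 14.000 t; V(119) = 2816.0 L.
Solute balance: dm/dt = 0 − Q_out C = −Q_out m/V(t).
dm/m = −Q_out dt/(V₀ + 14.000 t); integrating gives ln(m/m₀) = −(Q_out/(Q_in−Q_out)) ln(V/V₀).
m = m₀ (V₀/V)^(Q_out/(Q_in−Q_out)) = 22.3 × (1150/2816.0)^(3.1071) = 1.3798 mol.

1.38 mol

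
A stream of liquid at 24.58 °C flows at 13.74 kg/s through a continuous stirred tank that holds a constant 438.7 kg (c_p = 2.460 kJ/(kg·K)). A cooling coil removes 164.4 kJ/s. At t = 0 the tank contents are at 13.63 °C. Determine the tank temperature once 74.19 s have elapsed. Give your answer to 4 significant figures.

19.12 °C

Unsteady energy balance on the tank contents: M c_p dT/dt = ṁ c_p (T_in − T) − 164.4.
τ = M/ṁ = 31.9287 s; T_ss = T_in − Q̇/(ṁ c_p) = 24.58 − 164.4/(13.74·2.460) = 19.7162 °C.
This is linear first-order; T(t) = T_ss + (T₀ − T_ss) e^(−t/τ).
T(74.19) = 19.7162 + (-6.08615)·e^(−74.19/31.9287) = 19.7162 + (-6.08615)·0.0979188 = 19.1202 °C.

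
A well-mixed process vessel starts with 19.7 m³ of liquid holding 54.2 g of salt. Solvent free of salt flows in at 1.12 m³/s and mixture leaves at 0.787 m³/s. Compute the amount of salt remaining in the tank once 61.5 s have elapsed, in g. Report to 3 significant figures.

Let m(t) be the amount of salt. Volume: V(t) = V₀ + (Q_in − Q_out) t = 19.7 + 0.33300 t; V(61.5) = 40.180 m³.
Solute balance: dm/dt = 0 − Q_out C = −Q_out m/V(t).
Separate: dm/m = −Q_out dt/V(t) ⇒ ln(m/m₀) = −(Q_out/(Q_in−Q_out)) ln(V/V₀).
m = m₀ (V₀/V)^(Q_out/(Q_in−Q_out)) = 54.2 × (19.7/40.180)^(2.3634) = 10.057 g.

10.1 g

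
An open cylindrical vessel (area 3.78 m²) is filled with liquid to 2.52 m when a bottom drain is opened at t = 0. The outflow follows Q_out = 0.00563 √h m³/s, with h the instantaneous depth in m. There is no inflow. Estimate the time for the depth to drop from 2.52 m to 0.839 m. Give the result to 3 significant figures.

902 s

A dh/dt = −Q_out = −0.00563 √h.
∫ h^(−1/2) dh = −(0.00563/A) ∫ dt, giving 2√h = 2√h₀ − (0.00563/A) t.
t = 2A(√h₀ − √h)/0.00563 = 2·3.78·(√2.52 − √0.839)/0.00563
  = 7.5600 × (1.5875 − 0.91597) / 0.00563 = 901.67 s.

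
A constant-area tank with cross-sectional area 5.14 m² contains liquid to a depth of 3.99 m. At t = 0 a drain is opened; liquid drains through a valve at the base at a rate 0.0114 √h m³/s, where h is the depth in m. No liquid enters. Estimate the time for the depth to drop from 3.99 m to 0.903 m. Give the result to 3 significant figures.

With no inflow, A dh/dt = −0.0114 √h.
Separate and integrate: 2(√h − √h₀) = −(0.0114/A) t.
t = 2A(√h₀ − √h)/0.0114 = 2·5.14·(√3.99 − √0.903)/0.0114
  = 10.280 × (1.9975 − 0.95026) / 0.0114 = 944.35 s.

944 s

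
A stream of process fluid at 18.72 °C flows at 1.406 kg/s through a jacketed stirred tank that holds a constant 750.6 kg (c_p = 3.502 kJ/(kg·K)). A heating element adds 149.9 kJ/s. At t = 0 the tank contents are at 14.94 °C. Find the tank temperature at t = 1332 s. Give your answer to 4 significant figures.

Unsteady energy balance on the tank contents: M c_p dT/dt = ṁ c_p (T_in − T) + 149.9.
τ = M/ṁ = 533.855 s; T_ss = T_in + Q̇/(ṁ c_p) = 18.72 + 149.9/(1.406·3.502) = 49.1639 °C.
Solution: T(t) = T_ss + (T₀ − T_ss) e^(−t/τ).
T(1332) = 49.1639 + (-34.2239)·e^(−1332/533.855) = 49.1639 + (-34.2239)·0.0824915 = 46.3407 °C.

46.34 °C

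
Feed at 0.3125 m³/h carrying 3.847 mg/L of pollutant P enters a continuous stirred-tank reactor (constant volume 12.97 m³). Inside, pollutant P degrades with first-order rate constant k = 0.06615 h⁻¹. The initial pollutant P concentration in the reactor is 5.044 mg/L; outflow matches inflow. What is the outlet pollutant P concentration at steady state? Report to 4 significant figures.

1.027 mg/L

Species balance: V dC/dt = Q C_in − Q C − k V C.
Steady state (dC/dt = 0): C_ss = Q C_in/(Q + kV) = C_in/(1 + kV/Q).
C_ss = 0.3125·3.847/(0.3125 + 0.06615·12.97) = 1.20219/1.17047 = 1.02710 mg/L.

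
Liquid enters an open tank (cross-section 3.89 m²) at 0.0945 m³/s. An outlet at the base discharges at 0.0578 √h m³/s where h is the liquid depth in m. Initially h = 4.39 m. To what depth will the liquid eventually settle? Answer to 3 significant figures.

Unsteady balance on liquid volume: A dh/dt = Q_in − 0.0578 √h. At steady state dh/dt = 0:
Q_in = 0.0578 √h_ss ⇒ √h_ss = 0.0945/0.0578 = 1.6349.
h_ss = 1.6349² = 2.6731 m. (Since h₀ = 4.39 m > h_ss, the level will fall toward this value.)

2.67 m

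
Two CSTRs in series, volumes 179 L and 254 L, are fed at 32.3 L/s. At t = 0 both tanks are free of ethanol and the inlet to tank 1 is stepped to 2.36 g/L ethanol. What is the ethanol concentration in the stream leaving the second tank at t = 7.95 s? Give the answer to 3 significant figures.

Species balance on tank i: dCᵢ/dt = (Cᵢ₋₁ − Cᵢ)/τᵢ with τᵢ = Vᵢ/Q.
τ₁ = 179/32.3 = 5.5418 s; τ₂ = 254/32.3 = 7.8638 s.
Solving the cascade with C₁(0)=C₂(0)=0 gives C₂(t) = C_in[1 − (τ₁ e^(−t/τ₁) − τ₂ e^(−t/τ₂))/(τ₁ − τ₂)].
At t = 7.95: e^(−t/τ₁) = 0.23822, e^(−t/τ₂) = 0.36387.
C₂ = 2.36·[1 − (5.5418·0.23822 − 7.8638·0.36387)/(-2.3220)] = 2.36·0.33626 = 0.79357 g/L.

0.794 g/L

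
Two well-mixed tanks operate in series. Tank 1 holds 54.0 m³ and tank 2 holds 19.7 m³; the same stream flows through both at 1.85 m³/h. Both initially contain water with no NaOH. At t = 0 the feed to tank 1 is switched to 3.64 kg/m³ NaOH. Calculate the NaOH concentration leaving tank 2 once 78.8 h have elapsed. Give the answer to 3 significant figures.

3.26 kg/m³

Time constants: τᵢ = Vᵢ/Q for each well-mixed tank.
τ₁ = 54.0/1.85 = 29.189 h; τ₂ = 19.7/1.85 = 10.649 h.
Tank 1: C₁ = C_in(1 − e^(−t/τ₁)). Tank 2 (τ₁ ≠ τ₂): C₂ = C_in[1 − (τ₁ e^(−t/τ₁) − τ₂ e^(−t/τ₂))/(τ₁ − τ₂)].
At t = 78.8: e^(−t/τ₁) = 0.067230, e^(−t/τ₂) = 0.00061125.
C₂ = 3.64·[1 − (29.189·0.067230 − 10.649·0.00061125)/(18.541)] = 3.64·0.89451 = 3.2560 kg/m³.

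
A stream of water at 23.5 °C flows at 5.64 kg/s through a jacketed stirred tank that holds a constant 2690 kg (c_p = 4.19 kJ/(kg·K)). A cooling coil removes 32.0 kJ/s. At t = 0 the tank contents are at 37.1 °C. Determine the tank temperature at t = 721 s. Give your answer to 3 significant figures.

M c_p dT/dt = ṁ c_p (T_in − T) − Q̇.
Rearrange: dT/dt = (T_ss − T)/τ with τ = M/ṁ = 476.95 s and T_ss = T_in − Q̇/(ṁ c_p) = 22.146 °C.
T approaches T_ss exponentially: T(t) = T_ss + (T₀ − T_ss) e^(−t/τ).
T(721) = 22.146 + (14.954)·e^(−721/476.95) = 22.146 + (14.954)·0.22054 = 25.444 °C.

25.4 °C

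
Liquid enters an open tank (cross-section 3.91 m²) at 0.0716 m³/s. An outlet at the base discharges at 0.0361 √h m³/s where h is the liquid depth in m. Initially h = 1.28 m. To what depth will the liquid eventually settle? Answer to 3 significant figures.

Accumulation of liquid (constant cross-section A): A dh/dt = Q_in − 0.0361 √h. At steady state dh/dt = 0:
Q_in = 0.0361 √h_ss ⇒ √h_ss = 0.0716/0.0361 = 1.9834.
h_ss = 1.9834² = 3.9338 m. (Since h₀ = 1.28 m < h_ss, the level will rise toward this value.)

3.93 m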